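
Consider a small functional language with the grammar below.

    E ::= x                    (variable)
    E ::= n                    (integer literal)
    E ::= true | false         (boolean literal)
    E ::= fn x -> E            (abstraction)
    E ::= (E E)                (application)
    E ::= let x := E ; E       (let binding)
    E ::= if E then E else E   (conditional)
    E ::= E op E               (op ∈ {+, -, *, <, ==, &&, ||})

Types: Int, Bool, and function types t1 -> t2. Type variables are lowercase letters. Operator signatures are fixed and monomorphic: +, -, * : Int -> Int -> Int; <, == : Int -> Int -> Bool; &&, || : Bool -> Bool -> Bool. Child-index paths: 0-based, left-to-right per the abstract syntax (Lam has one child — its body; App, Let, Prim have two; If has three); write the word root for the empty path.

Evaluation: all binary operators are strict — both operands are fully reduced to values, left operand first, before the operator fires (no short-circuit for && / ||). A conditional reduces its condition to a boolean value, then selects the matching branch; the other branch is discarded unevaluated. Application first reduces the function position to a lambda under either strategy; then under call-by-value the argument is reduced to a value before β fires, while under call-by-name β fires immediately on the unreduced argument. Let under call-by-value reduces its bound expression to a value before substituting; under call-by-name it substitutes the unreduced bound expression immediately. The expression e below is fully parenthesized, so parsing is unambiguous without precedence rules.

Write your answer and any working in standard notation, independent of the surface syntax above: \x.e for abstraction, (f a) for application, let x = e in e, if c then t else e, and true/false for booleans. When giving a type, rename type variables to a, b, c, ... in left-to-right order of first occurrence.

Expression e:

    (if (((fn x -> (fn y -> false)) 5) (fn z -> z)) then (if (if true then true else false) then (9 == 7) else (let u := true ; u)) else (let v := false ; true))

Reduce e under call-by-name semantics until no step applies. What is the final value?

Derivation:
step 0: (if (((\x.(\y.false)) 5) (\z.z)) then (if (if true then true else false) then (9 == 7) else (let u = true in u)) else (let v = false in true))
step 1: [beta@0.0] (if ((\y.false) (\z.z)) then (if (if true then true else false) then (9 == 7) else (let u = true in u)) else (let v = false in true))
step 2: [beta@0] (if false then (if (if true then true else false) then (9 == 7) else (let u = true in u)) else (let v = false in true))
step 3: [if@root] (let v = false in true)
step 4: [let@root] true

Answer: true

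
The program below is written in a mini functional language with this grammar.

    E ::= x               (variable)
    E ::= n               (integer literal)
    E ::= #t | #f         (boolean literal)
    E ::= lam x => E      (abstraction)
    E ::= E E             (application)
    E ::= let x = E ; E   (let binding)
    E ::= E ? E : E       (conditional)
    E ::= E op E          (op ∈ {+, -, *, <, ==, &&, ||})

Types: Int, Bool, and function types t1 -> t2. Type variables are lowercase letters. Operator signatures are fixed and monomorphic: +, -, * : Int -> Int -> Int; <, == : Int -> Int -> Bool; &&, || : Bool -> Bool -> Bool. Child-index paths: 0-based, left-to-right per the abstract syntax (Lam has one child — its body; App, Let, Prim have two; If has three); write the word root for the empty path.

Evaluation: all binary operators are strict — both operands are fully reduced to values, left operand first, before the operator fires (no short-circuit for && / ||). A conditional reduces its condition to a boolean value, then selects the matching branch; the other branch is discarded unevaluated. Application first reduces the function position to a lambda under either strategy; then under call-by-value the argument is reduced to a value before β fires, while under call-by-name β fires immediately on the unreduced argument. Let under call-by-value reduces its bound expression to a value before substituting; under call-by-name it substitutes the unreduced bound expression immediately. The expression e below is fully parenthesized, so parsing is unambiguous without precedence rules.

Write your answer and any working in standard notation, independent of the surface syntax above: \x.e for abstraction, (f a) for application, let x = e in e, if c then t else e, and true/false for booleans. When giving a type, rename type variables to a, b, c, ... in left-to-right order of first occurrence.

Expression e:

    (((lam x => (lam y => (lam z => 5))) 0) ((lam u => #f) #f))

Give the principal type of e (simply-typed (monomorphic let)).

Trace:
\z._ : c -> Int
\y._ : b -> c -> Int
\x._ : a -> b -> c -> Int
  unify a -> b -> c -> Int ~ Int -> d
  unify a ~ Int
  unify b -> c -> Int ~ d
_ _ : b -> c -> Int
\u._ : e -> Bool
  unify e -> Bool ~ Bool -> f
  unify e ~ Bool
  unify Bool ~ f
_ _ : Bool
  unify b -> c -> Int ~ Bool -> g
  unify b ~ Bool
  unify c -> Int ~ g
_ _ : c -> Int

Answer: a -> Int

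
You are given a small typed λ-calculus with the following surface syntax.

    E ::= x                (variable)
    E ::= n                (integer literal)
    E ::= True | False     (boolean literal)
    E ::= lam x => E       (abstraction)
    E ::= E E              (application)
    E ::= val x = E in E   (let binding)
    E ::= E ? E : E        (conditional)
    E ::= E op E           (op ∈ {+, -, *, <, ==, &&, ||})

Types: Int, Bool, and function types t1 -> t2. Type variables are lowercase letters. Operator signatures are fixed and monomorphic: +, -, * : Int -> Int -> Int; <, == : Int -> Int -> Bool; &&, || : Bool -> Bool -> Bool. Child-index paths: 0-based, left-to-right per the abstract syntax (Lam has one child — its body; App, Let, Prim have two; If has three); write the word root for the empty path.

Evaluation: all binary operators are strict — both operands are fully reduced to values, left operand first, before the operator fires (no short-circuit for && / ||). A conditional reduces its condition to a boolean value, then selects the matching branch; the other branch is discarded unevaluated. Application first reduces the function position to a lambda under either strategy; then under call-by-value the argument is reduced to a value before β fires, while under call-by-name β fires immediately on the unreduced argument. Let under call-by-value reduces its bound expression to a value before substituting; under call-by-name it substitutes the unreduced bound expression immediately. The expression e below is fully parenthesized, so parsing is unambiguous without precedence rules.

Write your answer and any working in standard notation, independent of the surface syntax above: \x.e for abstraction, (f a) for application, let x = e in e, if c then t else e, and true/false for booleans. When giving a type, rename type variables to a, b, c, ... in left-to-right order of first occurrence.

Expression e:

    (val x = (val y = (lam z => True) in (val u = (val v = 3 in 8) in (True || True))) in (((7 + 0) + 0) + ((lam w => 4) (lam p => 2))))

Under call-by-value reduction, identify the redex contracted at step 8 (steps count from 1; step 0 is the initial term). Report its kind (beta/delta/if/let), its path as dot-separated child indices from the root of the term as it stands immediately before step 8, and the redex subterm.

Answer: beta at 1 : ((\w.4) (\p.2))

Derivation:
step 0: (let x = (let y = (\z.true) in (let u = (let v = 3 in 8) in (true || true))) in (((7 + 0) + 0) + ((\w.4) (\p.2))))
step 1: [let@0] (let x = (let u = (let v = 3 in 8) in (true || true)) in (((7 + 0) + 0) + ((\w.4) (\p.2))))
step 2: [let@0.0] (let x = (let u = 8 in (true || true)) in (((7 + 0) + 0) + ((\w.4) (\p.2))))
step 3: [let@0] (let x = (true || true) in (((7 + 0) + 0) + ((\w.4) (\p.2))))
step 4: [delta@0] (let x = true in (((7 + 0) + 0) + ((\w.4) (\p.2))))
step 5: [let@root] (((7 + 0) + 0) + ((\w.4) (\p.2)))
step 6: [delta@0.0] ((7 + 0) + ((\w.4) (\p.2)))
step 7: [delta@0] (7 + ((\w.4) (\p.2)))
step 8: [beta@1] (7 + 4)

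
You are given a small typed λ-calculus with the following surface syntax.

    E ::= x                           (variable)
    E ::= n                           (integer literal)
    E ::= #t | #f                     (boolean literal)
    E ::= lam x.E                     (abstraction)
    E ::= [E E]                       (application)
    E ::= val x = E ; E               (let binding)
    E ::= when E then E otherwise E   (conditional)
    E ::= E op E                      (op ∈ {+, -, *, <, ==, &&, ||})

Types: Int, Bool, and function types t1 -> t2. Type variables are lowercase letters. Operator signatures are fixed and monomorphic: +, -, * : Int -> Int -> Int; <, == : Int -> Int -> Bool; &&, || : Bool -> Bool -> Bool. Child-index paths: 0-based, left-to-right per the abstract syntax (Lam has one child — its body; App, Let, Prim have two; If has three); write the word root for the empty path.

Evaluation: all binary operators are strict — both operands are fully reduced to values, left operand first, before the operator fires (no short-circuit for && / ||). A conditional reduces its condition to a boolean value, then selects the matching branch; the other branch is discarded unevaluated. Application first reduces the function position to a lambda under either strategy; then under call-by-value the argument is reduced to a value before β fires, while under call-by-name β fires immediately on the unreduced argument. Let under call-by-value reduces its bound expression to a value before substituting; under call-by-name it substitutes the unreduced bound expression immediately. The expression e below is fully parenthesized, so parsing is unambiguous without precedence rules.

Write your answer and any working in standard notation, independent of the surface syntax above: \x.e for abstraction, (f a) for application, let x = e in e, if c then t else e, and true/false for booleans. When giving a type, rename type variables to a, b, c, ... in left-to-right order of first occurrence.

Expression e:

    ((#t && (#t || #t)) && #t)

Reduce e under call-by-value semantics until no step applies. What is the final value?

Answer: true

Trace:
step 0: ((true && (true || true)) && true)
step 1: [delta@0.1] ((true && true) && true)
step 2: [delta@0] (true && true)
step 3: [delta@root] true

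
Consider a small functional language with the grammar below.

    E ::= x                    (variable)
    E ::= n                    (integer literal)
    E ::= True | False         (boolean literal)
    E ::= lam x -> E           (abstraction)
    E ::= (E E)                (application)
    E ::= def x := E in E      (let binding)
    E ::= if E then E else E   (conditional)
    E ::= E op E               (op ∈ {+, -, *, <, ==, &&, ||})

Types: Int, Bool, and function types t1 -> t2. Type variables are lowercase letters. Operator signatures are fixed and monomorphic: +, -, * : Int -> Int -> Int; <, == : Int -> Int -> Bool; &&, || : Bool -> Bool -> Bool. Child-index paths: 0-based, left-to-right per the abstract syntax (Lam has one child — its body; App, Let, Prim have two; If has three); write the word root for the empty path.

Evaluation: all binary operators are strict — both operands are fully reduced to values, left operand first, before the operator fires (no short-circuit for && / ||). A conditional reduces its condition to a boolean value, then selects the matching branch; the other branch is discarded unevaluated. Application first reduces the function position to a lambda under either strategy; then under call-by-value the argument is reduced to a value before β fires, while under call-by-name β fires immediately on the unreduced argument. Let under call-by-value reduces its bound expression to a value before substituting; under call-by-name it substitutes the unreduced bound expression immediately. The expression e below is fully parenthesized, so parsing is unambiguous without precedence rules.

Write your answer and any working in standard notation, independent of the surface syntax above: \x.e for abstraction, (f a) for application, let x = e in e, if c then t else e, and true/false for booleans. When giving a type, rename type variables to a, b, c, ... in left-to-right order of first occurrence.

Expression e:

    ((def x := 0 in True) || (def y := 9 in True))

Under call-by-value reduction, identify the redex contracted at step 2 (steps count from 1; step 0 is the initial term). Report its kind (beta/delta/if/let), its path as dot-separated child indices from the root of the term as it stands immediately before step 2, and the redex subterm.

Derivation:
step 0: ((let x = 0 in true) || (let y = 9 in true))
step 1: [let@0] (true || (let y = 9 in true))
step 2: [let@1] (true || true)

Answer: let at 1 : (let y = 9 in true)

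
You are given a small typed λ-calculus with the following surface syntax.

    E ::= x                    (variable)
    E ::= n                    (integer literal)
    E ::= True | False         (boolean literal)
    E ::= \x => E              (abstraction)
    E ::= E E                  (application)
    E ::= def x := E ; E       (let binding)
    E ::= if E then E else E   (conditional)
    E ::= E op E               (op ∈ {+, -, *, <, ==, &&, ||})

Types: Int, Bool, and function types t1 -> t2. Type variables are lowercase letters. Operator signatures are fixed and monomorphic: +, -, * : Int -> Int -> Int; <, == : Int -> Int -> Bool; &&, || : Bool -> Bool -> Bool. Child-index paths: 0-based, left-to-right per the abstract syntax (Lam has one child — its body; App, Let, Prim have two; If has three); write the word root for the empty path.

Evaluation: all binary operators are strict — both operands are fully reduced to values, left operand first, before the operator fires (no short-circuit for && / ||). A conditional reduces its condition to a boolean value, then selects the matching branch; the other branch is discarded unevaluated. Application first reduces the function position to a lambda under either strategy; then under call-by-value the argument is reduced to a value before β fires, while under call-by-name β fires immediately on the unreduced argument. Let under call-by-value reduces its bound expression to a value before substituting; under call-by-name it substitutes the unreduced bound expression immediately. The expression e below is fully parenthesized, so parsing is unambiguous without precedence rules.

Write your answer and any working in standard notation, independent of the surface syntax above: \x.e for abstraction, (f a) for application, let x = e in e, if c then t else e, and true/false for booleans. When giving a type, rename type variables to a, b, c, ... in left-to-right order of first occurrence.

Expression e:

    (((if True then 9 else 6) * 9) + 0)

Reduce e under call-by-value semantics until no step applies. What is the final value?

Answer: 81

Derivation:
step 0: (((if true then 9 else 6) * 9) + 0)
step 1: [if@0.0] ((9 * 9) + 0)
step 2: [delta@0] (81 + 0)
step 3: [delta@root] 81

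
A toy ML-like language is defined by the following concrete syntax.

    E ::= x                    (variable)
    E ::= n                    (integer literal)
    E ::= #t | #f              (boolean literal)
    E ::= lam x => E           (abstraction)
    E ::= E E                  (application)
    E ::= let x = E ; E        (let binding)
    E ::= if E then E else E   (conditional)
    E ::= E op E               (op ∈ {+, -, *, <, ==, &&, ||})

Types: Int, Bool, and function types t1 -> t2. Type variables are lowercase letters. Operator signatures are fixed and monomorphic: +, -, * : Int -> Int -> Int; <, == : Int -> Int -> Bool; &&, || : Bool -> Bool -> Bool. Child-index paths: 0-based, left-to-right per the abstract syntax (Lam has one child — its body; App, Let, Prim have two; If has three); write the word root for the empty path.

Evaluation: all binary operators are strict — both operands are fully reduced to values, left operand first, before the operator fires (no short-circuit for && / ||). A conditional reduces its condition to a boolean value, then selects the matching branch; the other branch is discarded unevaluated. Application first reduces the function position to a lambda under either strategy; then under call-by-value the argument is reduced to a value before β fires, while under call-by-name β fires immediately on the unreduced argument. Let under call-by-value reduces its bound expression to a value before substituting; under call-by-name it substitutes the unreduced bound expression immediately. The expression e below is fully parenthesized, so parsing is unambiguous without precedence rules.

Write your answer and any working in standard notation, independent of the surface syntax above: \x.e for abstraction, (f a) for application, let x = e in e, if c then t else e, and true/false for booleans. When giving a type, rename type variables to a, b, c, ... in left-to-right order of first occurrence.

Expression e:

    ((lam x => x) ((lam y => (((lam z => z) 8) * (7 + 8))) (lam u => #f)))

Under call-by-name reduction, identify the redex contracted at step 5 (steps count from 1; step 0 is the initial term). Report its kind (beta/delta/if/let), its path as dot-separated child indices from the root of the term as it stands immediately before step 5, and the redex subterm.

Working:
step 0: ((\x.x) ((\y.(((\z.z) 8) * (7 + 8))) (\u.false)))
step 1: [beta@root] ((\y.(((\z.z) 8) * (7 + 8))) (\u.false))
step 2: [beta@root] (((\z.z) 8) * (7 + 8))
step 3: [beta@0] (8 * (7 + 8))
step 4: [delta@1] (8 * 15)
step 5: [delta@root] 120

Answer: delta at root : (8 * 15)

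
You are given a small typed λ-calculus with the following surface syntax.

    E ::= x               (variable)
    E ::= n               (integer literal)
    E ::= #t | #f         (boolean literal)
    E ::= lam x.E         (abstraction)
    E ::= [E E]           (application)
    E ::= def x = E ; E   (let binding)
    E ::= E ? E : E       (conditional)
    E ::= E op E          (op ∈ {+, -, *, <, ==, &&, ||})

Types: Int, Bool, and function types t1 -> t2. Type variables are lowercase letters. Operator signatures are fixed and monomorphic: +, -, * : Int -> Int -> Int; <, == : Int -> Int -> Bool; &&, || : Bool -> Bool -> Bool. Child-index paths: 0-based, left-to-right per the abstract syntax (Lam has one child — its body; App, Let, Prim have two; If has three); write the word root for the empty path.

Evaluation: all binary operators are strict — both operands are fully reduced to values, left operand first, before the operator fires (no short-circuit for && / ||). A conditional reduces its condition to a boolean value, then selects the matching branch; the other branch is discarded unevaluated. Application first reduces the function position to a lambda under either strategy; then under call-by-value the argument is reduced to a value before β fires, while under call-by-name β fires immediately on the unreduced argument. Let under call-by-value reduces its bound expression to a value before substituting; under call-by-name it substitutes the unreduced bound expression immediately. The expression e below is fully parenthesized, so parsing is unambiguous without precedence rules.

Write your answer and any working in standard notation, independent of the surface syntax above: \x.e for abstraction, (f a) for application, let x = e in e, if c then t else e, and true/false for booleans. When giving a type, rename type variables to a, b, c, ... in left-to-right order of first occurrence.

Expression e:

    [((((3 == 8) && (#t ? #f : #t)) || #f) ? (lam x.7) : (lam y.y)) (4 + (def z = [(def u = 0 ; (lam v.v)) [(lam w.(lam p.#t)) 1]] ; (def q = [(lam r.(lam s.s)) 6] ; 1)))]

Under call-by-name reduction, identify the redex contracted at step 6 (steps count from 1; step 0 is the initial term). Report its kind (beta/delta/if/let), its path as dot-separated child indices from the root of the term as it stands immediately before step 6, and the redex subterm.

Answer: beta at root : ((\y.y) (4 + (let z = ((let u = 0 in (\v.v)) ((\w.(\p.true)) 1)) in (let q = ((\r.(\s.s)) 6) in 1))))

Working:
step 0: ((if (((3 == 8) && (if true then false else true)) || false) then (\x.7) else (\y.y)) (4 + (let z = ((let u = 0 in (\v.v)) ((\w.(\p.true)) 1)) in (let q = ((\r.(\s.s)) 6) in 1))))
step 1: [delta@0.0.0.0] ((if ((false && (if true then false else true)) || false) then (\x.7) else (\y.y)) (4 + (let z = ((let u = 0 in (\v.v)) ((\w.(\p.true)) 1)) in (let q = ((\r.(\s.s)) 6) in 1))))
step 2: [if@0.0.0.1] ((if ((false && false) || false) then (\x.7) else (\y.y)) (4 + (let z = ((let u = 0 in (\v.v)) ((\w.(\p.true)) 1)) in (let q = ((\r.(\s.s)) 6) in 1))))
step 3: [delta@0.0.0] ((if (false || false) then (\x.7) else (\y.y)) (4 + (let z = ((let u = 0 in (\v.v)) ((\w.(\p.true)) 1)) in (let q = ((\r.(\s.s)) 6) in 1))))
step 4: [delta@0.0] ((if false then (\x.7) else (\y.y)) (4 + (let z = ((let u = 0 in (\v.v)) ((\w.(\p.true)) 1)) in (let q = ((\r.(\s.s)) 6) in 1))))
step 5: [if@0] ((\y.y) (4 + (let z = ((let u = 0 in (\v.v)) ((\w.(\p.true)) 1)) in (let q = ((\r.(\s.s)) 6) in 1))))
step 6: [beta@root] (4 + (let z = ((let u = 0 in (\v.v)) ((\w.(\p.true)) 1)) in (let q = ((\r.(\s.s)) 6) in 1)))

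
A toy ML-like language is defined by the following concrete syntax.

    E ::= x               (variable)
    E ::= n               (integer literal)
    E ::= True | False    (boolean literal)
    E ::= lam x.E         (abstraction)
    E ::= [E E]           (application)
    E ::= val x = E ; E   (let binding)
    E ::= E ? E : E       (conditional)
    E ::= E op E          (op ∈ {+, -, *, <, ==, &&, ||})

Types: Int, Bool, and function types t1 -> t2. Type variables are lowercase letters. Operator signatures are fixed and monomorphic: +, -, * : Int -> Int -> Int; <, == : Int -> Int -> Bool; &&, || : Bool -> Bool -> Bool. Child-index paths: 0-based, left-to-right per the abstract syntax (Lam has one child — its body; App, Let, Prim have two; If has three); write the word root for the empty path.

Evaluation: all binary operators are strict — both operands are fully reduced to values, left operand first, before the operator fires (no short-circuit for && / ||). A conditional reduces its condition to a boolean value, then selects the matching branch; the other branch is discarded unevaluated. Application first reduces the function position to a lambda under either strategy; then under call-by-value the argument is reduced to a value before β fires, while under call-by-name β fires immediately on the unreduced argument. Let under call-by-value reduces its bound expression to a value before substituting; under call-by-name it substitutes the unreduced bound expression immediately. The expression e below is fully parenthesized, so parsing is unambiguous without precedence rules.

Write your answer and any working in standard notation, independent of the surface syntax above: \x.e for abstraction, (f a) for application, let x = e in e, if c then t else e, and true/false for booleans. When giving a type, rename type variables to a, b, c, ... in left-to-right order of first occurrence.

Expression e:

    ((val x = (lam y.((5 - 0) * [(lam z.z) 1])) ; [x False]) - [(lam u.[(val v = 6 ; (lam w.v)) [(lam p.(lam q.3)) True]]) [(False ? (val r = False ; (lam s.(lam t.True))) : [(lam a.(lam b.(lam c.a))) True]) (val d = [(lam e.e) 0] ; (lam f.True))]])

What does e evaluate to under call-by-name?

Answer: -1

Working:
step 0: ((let x = (\y.((5 - 0) * ((\z.z) 1))) in (x false)) - ((\u.((let v = 6 in (\w.v)) ((\p.(\q.3)) true))) ((if false then (let r = false in (\s.(\t.true))) else ((\a.(\b.(\c.a))) true)) (let d = ((\e.e) 0) in (\f.true)))))
step 1: [let@0] (((\y.((5 - 0) * ((\z.z) 1))) false) - ((\u.((let v = 6 in (\w.v)) ((\p.(\q.3)) true))) ((if false then (let r = false in (\s.(\t.true))) else ((\a.(\b.(\c.a))) true)) (let d = ((\e.e) 0) in (\f.true)))))
step 2: [beta@0] (((5 - 0) * ((\z.z) 1)) - ((\u.((let v = 6 in (\w.v)) ((\p.(\q.3)) true))) ((if false then (let r = false in (\s.(\t.true))) else ((\a.(\b.(\c.a))) true)) (let d = ((\e.e) 0) in (\f.true)))))
step 3: [delta@0.0] ((5 * ((\z.z) 1)) - ((\u.((let v = 6 in (\w.v)) ((\p.(\q.3)) true))) ((if false then (let r = false in (\s.(\t.true))) else ((\a.(\b.(\c.a))) true)) (let d = ((\e.e) 0) in (\f.true)))))
step 4: [beta@0.1] ((5 * 1) - ((\u.((let v = 6 in (\w.v)) ((\p.(\q.3)) true))) ((if false then (let r = false in (\s.(\t.true))) else ((\a.(\b.(\c.a))) true)) (let d = ((\e.e) 0) in (\f.true)))))
step 5: [delta@0] (5 - ((\u.((let v = 6 in (\w.v)) ((\p.(\q.3)) true))) ((if false then (let r = false in (\s.(\t.true))) else ((\a.(\b.(\c.a))) true)) (let d = ((\e.e) 0) in (\f.true)))))
step 6: [beta@1] (5 - ((let v = 6 in (\w.v)) ((\p.(\q.3)) true)))
step 7: [let@1.0] (5 - ((\w.6) ((\p.(\q.3)) true)))
step 8: [beta@1] (5 - 6)
step 9: [delta@root] -1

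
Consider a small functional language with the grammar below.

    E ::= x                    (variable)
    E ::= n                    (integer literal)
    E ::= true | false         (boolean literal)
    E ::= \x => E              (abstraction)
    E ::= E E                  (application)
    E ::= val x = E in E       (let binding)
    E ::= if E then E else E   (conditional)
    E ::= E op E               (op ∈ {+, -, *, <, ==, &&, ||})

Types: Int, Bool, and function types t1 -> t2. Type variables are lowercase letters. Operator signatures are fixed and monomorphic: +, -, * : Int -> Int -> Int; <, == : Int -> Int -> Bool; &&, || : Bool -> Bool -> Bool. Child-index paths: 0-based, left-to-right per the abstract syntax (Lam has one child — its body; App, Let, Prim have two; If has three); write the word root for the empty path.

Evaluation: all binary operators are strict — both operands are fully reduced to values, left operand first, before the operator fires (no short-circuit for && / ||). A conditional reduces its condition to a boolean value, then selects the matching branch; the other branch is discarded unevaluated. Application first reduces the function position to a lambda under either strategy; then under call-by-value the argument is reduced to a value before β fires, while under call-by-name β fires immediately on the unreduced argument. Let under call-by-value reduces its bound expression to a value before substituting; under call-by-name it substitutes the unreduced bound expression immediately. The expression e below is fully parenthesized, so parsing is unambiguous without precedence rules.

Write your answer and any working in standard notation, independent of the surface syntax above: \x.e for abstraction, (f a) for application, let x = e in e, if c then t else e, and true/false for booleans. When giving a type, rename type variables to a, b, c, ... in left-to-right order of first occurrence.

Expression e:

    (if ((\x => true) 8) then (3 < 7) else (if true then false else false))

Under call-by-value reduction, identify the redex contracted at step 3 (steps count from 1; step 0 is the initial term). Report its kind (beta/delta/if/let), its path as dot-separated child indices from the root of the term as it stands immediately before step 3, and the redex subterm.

Working:
step 0: (if ((\x.true) 8) then (3 < 7) else (if true then false else false))
step 1: [beta@0] (if true then (3 < 7) else (if true then false else false))
step 2: [if@root] (3 < 7)
step 3: [delta@root] true

Answer: delta at root : (3 < 7)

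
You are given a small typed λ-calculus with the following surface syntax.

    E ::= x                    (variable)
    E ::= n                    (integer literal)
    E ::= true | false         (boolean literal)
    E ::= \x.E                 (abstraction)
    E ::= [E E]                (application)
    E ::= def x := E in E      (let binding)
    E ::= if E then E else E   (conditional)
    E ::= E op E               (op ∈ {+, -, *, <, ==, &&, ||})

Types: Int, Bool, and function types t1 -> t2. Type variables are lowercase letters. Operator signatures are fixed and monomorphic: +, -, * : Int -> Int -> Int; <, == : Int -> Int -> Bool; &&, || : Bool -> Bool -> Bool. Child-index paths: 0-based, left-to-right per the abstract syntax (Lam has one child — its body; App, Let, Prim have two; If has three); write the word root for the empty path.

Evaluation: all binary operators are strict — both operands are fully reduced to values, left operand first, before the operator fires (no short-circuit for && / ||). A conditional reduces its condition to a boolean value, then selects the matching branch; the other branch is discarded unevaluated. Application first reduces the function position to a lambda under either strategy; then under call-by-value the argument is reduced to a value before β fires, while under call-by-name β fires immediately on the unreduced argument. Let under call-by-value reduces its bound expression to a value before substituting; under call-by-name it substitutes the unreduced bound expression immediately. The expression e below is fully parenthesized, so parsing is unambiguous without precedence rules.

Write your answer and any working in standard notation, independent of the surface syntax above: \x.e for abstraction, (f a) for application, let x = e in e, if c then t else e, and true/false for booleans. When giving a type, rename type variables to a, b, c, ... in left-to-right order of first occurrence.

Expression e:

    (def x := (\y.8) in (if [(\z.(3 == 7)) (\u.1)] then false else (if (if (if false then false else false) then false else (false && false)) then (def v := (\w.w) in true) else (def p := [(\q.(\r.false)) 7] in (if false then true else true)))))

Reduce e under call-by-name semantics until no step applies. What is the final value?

Answer: true

Derivation:
step 0: (let x = (\y.8) in (if ((\z.(3 == 7)) (\u.1)) then false else (if (if (if false then false else false) then false else (false && false)) then (let v = (\w.w) in true) else (let p = ((\q.(\r.false)) 7) in (if false then true else true)))))
step 1: [let@root] (if ((\z.(3 == 7)) (\u.1)) then false else (if (if (if false then false else false) then false else (false && false)) then (let v = (\w.w) in true) else (let p = ((\q.(\r.false)) 7) in (if false then true else true))))
step 2: [beta@0] (if (3 == 7) then false else (if (if (if false then false else false) then false else (false && false)) then (let v = (\w.w) in true) else (let p = ((\q.(\r.false)) 7) in (if false then true else true))))
step 3: [delta@0] (if false then false else (if (if (if false then false else false) then false else (false && false)) then (let v = (\w.w) in true) else (let p = ((\q.(\r.false)) 7) in (if false then true else true))))
step 4: [if@root] (if (if (if false then false else false) then false else (false && false)) then (let v = (\w.w) in true) else (let p = ((\q.(\r.false)) 7) in (if false then true else true)))
step 5: [if@0.0] (if (if false then false else (false && false)) then (let v = (\w.w) in true) else (let p = ((\q.(\r.false)) 7) in (if false then true else true)))
step 6: [if@0] (if (false && false) then (let v = (\w.w) in true) else (let p = ((\q.(\r.false)) 7) in (if false then true else true)))
step 7: [delta@0] (if false then (let v = (\w.w) in true) else (let p = ((\q.(\r.false)) 7) in (if false then true else true)))
step 8: [if@root] (let p = ((\q.(\r.false)) 7) in (if false then true else true))
step 9: [let@root] (if false then true else true)
step 10: [if@root] true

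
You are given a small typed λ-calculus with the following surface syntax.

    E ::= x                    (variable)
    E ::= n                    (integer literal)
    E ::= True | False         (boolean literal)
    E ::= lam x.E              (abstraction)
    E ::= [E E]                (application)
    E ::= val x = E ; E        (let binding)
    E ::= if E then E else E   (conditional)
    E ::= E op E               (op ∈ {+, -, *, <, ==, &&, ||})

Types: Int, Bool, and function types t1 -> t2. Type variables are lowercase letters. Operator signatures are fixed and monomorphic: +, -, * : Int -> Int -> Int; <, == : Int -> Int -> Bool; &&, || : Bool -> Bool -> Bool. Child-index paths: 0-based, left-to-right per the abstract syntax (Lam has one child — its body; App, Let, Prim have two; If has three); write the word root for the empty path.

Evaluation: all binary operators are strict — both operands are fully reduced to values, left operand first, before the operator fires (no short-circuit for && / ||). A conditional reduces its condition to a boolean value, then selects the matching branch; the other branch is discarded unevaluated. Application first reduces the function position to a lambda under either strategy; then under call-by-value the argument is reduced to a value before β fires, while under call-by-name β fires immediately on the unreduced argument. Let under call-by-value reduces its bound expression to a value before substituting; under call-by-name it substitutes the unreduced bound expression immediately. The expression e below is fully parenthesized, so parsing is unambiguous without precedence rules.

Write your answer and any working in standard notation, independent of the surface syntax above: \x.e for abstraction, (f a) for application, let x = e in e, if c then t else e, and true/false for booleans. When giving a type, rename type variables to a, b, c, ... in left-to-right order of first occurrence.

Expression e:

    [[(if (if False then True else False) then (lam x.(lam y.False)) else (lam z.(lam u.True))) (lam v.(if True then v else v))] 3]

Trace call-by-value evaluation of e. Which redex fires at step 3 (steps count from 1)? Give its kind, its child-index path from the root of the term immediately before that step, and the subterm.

Derivation:
step 0: (((if (if false then true else false) then (\x.(\y.false)) else (\z.(\u.true))) (\v.(if true then v else v))) 3)
step 1: [if@0.0.0] (((if false then (\x.(\y.false)) else (\z.(\u.true))) (\v.(if true then v else v))) 3)
step 2: [if@0.0] (((\z.(\u.true)) (\v.(if true then v else v))) 3)
step 3: [beta@0] ((\u.true) 3)

Answer: beta at 0 : ((\z.(\u.true)) (\v.(if true then v else v)))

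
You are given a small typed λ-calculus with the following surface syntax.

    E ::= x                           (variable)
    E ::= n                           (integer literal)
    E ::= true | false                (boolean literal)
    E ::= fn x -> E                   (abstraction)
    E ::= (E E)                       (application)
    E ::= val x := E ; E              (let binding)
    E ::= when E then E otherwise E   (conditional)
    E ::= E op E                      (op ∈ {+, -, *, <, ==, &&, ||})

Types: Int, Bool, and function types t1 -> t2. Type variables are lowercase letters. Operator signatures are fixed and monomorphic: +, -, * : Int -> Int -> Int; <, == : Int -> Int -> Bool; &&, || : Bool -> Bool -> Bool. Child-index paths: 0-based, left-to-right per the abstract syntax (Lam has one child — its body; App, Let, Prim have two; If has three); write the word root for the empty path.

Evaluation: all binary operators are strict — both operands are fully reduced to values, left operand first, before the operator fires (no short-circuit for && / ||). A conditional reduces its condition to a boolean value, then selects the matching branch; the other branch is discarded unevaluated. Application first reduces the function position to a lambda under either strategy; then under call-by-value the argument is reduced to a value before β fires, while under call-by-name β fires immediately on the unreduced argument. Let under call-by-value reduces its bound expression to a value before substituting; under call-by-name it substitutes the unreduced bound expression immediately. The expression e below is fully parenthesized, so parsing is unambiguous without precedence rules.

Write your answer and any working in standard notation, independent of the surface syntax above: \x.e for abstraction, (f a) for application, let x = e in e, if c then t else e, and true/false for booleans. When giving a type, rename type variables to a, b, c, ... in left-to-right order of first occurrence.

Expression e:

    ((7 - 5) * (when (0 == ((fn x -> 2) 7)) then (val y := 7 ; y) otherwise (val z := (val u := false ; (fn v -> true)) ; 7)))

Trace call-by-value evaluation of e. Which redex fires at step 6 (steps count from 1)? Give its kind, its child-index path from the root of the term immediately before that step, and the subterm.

Working:
step 0: ((7 - 5) * (if (0 == ((\x.2) 7)) then (let y = 7 in y) else (let z = (let u = false in (\v.true)) in 7)))
step 1: [delta@0] (2 * (if (0 == ((\x.2) 7)) then (let y = 7 in y) else (let z = (let u = false in (\v.true)) in 7)))
step 2: [beta@1.0.1] (2 * (if (0 == 2) then (let y = 7 in y) else (let z = (let u = false in (\v.true)) in 7)))
step 3: [delta@1.0] (2 * (if false then (let y = 7 in y) else (let z = (let u = false in (\v.true)) in 7)))
step 4: [if@1] (2 * (let z = (let u = false in (\v.true)) in 7))
step 5: [let@1.0] (2 * (let z = (\v.true) in 7))
step 6: [let@1] (2 * 7)

Answer: let at 1 : (let z = (\v.true) in 7)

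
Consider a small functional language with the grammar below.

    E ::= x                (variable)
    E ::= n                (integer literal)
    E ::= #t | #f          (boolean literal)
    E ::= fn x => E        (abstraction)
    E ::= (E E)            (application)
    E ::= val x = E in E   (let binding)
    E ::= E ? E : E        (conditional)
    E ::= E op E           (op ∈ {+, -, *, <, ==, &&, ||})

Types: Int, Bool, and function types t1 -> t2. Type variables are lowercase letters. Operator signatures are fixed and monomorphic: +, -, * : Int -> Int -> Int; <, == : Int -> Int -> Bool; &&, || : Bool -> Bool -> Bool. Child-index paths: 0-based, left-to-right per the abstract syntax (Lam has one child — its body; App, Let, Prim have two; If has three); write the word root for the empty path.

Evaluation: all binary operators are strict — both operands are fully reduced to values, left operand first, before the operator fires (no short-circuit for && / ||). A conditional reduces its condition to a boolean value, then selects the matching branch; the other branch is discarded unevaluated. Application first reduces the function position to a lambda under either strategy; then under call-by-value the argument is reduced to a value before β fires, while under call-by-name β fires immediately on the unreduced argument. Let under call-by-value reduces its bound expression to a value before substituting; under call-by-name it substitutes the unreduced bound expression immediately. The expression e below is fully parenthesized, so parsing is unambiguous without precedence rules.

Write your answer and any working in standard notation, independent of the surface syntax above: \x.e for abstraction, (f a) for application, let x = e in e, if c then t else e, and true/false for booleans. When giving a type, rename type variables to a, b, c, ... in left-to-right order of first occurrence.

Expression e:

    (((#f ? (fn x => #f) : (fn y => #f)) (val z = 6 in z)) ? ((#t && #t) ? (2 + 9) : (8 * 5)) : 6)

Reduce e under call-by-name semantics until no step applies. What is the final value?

Derivation:
step 0: (if ((if false then (\x.false) else (\y.false)) (let z = 6 in z)) then (if (true && true) then (2 + 9) else (8 * 5)) else 6)
step 1: [if@0.0] (if ((\y.false) (let z = 6 in z)) then (if (true && true) then (2 + 9) else (8 * 5)) else 6)
step 2: [beta@0] (if false then (if (true && true) then (2 + 9) else (8 * 5)) else 6)
step 3: [if@root] 6

Answer: 6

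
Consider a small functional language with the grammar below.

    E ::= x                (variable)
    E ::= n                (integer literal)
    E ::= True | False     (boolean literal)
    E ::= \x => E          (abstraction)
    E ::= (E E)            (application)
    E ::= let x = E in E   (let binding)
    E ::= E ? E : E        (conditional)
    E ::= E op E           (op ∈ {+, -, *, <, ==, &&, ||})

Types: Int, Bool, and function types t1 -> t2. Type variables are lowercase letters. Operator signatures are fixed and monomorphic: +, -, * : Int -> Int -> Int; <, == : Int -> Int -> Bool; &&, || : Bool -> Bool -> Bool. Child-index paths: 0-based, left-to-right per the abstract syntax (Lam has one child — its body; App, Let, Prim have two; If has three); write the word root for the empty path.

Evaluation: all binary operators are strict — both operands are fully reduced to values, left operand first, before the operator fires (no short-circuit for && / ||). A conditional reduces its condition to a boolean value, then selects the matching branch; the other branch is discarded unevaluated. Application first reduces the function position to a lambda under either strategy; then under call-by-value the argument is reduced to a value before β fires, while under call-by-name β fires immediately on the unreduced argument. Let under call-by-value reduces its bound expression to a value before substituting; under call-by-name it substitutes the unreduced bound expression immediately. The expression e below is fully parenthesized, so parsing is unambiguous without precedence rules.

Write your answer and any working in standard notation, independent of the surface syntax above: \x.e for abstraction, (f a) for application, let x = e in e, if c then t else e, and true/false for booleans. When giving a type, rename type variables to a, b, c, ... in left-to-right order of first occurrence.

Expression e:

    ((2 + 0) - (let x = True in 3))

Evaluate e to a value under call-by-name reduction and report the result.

Trace:
step 0: ((2 + 0) - (let x = true in 3))
step 1: [delta@0] (2 - (let x = true in 3))
step 2: [let@1] (2 - 3)
step 3: [delta@root] -1

Answer: -1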